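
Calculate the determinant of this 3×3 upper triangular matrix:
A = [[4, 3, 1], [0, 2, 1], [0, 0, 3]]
24

The determinant of a triangular matrix is the product of its diagonal entries (the off-diagonal entries above the diagonal do not affect it).
det(A) = (4) * (2) * (3) = 24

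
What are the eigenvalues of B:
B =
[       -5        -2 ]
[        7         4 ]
λ = -3, 2

Solve det(B - λI) = 0. For a 2×2 matrix the characteristic equation is λ² - (trace)λ + det = 0.
trace(B) = a + d = -5 + 4 = -1.
det(B) = a*d - b*c = (-5)*(4) - (-2)*(7) = -20 + 14 = -6.
Characteristic equation: λ² - (-1)λ + (-6) = 0.
Discriminant = (-1)² - 4*(-6) = 1 + 24 = 25.
λ = (-1 ± √25) / 2 = (-1 ± 5) / 2 = -3, 2.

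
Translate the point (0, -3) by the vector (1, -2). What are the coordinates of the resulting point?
(1, -5)

Translation by (1, -2):
x' = 0 + 1 = 1
y' = -3 + -2 = -5
Homogeneous matrix: [[1, 0, 1], [0, 1, -2], [0, 0, 1]]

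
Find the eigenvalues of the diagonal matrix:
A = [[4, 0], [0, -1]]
λ₁ = 4, λ₂ = -1

The characteristic polynomial of A is det(A - λI) = (4 - λ)(-1 - λ) = 0.
The roots are λ = 4 and λ = -1, so the eigenvalues are the diagonal entries.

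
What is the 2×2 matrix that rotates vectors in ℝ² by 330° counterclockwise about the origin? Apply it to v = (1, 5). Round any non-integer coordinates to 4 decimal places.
R = [[√3/2, 1/2], [-1/2, √3/2]]; R·v = (3.3660, 3.8301)

A counterclockwise rotation by angle θ in ℝ² has matrix R(θ) = [[cos θ, -sin θ], [sin θ, cos θ]].
For θ = 330°: cos θ = √3/2, sin θ = -1/2.
R(330°) = [[√3/2, 1/2], [-1/2, √3/2]].
R·v = [√3/2·1 + (1/2)·5, -1/2·1 + √3/2·5] = (3.3660, 3.8301).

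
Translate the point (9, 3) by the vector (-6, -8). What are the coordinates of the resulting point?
(3, -5)

Translation by (-6, -8):
x' = 9 + -6 = 3
y' = 3 + -8 = -5
Homogeneous matrix: [[1, 0, -6], [0, 1, -8], [0, 0, 1]]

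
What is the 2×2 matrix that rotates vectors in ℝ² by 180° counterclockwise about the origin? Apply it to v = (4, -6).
R = [[-1, 0], [0, -1]]; R·v = (-4, 6)

A counterclockwise rotation by angle θ in ℝ² has matrix R(θ) = [[cos θ, -sin θ], [sin θ, cos θ]].
For θ = 180°: cos θ = -1, sin θ = 0.
R(180°) = [[-1, 0], [0, -1]].
R·v = [-1·4 + (0)·-6, 0·4 + -1·-6] = (-4, 6).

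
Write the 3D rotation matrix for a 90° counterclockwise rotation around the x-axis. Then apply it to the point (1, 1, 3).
R = [[1, 0, 0], [0, 0, -1], [0, 1, 0]]; R·(1, 1, 3) = (1, -3, 1)

Rotation matrix for 90° around x-axis:
cos(90°) = 0, sin(90°) = 1
R = [[1, 0, 0], [0, 0, -1], [0, 1, 0]]
Apply to (1, 1, 3): R·[1, 1, 3]ᵀ = (1, -3, 1)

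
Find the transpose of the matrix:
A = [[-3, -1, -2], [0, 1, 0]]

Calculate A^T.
[[-3, 0], [-1, 1], [-2, 0]]

The transpose sends entry (i,j) to (j,i); rows become columns.
Row 0 of A: [-3, -1, -2] -> column 0 of A^T.
Row 1 of A: [0, 1, 0] -> column 1 of A^T.
A^T = [[-3, 0], [-1, 1], [-2, 0]]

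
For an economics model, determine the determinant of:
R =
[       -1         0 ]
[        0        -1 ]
det(R) = 1

For a 2×2 matrix [[a, b], [c, d]], det = a*d - b*c.
det(R) = (-1)*(-1) - (0)*(0) = 1 - 0 = 1.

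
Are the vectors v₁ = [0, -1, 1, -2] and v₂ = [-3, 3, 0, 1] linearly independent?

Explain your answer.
Yes, linearly independent

Two vectors are linearly dependent iff one is a scalar multiple of the other.
No single scalar k satisfies v₂ = k·v₁ (the ratios of corresponding entries disagree), so v₁ and v₂ are linearly independent.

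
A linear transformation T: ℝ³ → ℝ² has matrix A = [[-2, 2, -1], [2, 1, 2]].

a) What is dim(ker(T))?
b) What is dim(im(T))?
dim(ker) = 1, dim(im) = 2

The two rows are not scalar multiples of one another (no single k satisfies row 2 = k × row 1), so they are linearly independent.
Thus rank(A) = 2.
dim(im(T)) = rank(A) = 2.
By the rank-nullity theorem applied to T: ℝ³ → ℝ², rank(A) + nullity(A) = 3 (the domain dimension), so dim(ker(T)) = 3 - 2 = 1.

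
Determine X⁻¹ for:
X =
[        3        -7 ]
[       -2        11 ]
det(X) = 19
X⁻¹ =
[    11/19      7/19 ]
[     2/19      3/19 ]

For a 2×2 matrix X = [[a, b], [c, d]] with det(X) ≠ 0, X⁻¹ = (1/det(X)) * [[d, -b], [-c, a]].
det(X) = (3)*(11) - (-7)*(-2) = 33 - 14 = 19.
X⁻¹ = (1/19) * [[11, 7], [2, 3]].
Dividing each entry by 19 and reducing:
X⁻¹ =
[    11/19      7/19 ]
[     2/19      3/19 ]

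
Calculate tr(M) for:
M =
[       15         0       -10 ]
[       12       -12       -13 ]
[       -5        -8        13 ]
tr(M) = 15 - 12 + 13 = 16

The trace of a square matrix is the sum of its diagonal entries.
Diagonal entries of M: M[0][0] = 15, M[1][1] = -12, M[2][2] = 13.
tr(M) = 15 - 12 + 13 = 16.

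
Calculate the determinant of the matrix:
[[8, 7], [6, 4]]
-10

For a 2×2 matrix [[a, b], [c, d]], det = ad - bc
det = (8)(4) - (7)(6) = 32 - 42 = -10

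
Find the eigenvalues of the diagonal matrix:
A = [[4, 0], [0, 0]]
λ₁ = 4, λ₂ = 0

The characteristic polynomial of A is det(A - λI) = (4 - λ)(0 - λ) = 0.
The roots are λ = 4 and λ = 0, so the eigenvalues are the diagonal entries.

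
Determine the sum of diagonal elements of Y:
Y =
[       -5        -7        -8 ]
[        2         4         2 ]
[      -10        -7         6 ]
tr(Y) = -5 + 4 + 6 = 5

The trace of a square matrix is the sum of its diagonal entries.
Diagonal entries of Y: Y[0][0] = -5, Y[1][1] = 4, Y[2][2] = 6.
tr(Y) = -5 + 4 + 6 = 5.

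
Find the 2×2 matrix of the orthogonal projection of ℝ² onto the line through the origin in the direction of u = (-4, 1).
[[16/17, -4/17], [-4/17, 1/17]]

The orthogonal projection onto the line spanned by a nonzero vector u = (a, b) has matrix P = (u uᵀ) / (uᵀ u) = (1/(a² + b²)) · [[a², ab], [ab, b²]].
Here u = (-4, 1), so a² + b² = 16 + 1 = 17.
P = (1/17) · [[16, -4], [-4, 1]] = [[16/17, -4/17], [-4/17, 1/17]].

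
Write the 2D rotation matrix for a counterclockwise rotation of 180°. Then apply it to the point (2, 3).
R = [[-1, 0], [0, -1]]; R·(2, 3) = (-2, -3)

Rotation matrix formula: R(θ) = [[cos θ, -sin θ], [sin θ, cos θ]]
For θ = 180°:
cos(180°) = -1
sin(180°) = 0
R = [[-1, 0], [0, -1]]
Apply to (2, 3): [-1·2 + (0)·3, 0·2 + -1·3] = (-2, -3)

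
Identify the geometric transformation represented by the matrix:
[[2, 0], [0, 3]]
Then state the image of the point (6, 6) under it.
non-uniform scaling by (2, 3); image of (6, 6) is (12, 18)

This is diagonal with distinct entries, so it scales the x-axis by 2 and the y-axis by 3.
The matrix [[2, 0], [0, 3]] represents: non-uniform scaling by (2, 3).
Applying it to (6, 6): [2·6 + 0·6, 0·6 + 3·6] = (12, 18).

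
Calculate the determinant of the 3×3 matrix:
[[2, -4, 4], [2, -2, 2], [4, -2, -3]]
-20

Expansion along first row:
det = 2·det([[-2,2],[-2,-3]]) - -4·det([[2,2],[4,-3]]) + 4·det([[2,-2],[4,-2]])
    = 2·(-2·-3 - 2·-2) - -4·(2·-3 - 2·4) + 4·(2·-2 - -2·4)
    = 2·10 - -4·-14 + 4·4
    = 20 + -56 + 16 = -20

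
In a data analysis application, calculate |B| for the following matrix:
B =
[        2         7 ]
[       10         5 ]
det(B) = -60

For a 2×2 matrix [[a, b], [c, d]], det = a*d - b*c.
det(B) = (2)*(5) - (7)*(10) = 10 - 70 = -60.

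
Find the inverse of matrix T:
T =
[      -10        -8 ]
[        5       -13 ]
det(T) = 170
T⁻¹ =
[  -13/170      4/85 ]
[    -1/34     -1/17 ]

For a 2×2 matrix T = [[a, b], [c, d]] with det(T) ≠ 0, T⁻¹ = (1/det(T)) * [[d, -b], [-c, a]].
det(T) = (-10)*(-13) - (-8)*(5) = 130 + 40 = 170.
T⁻¹ = (1/170) * [[-13, 8], [-5, -10]].
Dividing each entry by 170 and reducing:
T⁻¹ =
[  -13/170      4/85 ]
[    -1/34     -1/17 ]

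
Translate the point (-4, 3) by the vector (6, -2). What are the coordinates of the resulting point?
(2, 1)

Translation by (6, -2):
x' = -4 + 6 = 2
y' = 3 + -2 = 1
Homogeneous matrix: [[1, 0, 6], [0, 1, -2], [0, 0, 1]]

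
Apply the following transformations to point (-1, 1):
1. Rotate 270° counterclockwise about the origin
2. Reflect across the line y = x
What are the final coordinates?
(1, 1)

Step 1: Rotate 270° → (1, 1)
Step 2: Reflect across the line y = x → (1, 1)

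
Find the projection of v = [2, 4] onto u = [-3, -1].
[3, 1]

The projection of v onto u is proj_u(v) = ((v·u) / (u·u)) · u.
v·u = (2)*(-3) + (4)*(-1) = -10.
u·u = (-3)*(-3) + (-1)*(-1) = 10.
coefficient = -10 / 10 = -1.
proj_u(v) = -1 · [-3, -1] = [3, 1].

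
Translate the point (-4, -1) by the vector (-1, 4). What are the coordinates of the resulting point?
(-5, 3)

Translation by (-1, 4):
x' = -4 + -1 = -5
y' = -1 + 4 = 3
Homogeneous matrix: [[1, 0, -1], [0, 1, 4], [0, 0, 1]]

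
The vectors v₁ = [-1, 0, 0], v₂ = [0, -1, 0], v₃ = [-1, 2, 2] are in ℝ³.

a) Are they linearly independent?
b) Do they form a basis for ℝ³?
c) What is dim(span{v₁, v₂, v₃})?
Yes independent, yes basis, dim = 3

Stack v₁, v₂, v₃ as rows of a 3×3 matrix.
[[-1, 0, 0]; [0, -1, 0]; [-1, 2, 2]] is already lower triangular with nonzero diagonal entries (-1, -1, 2), so its determinant is the product of the diagonal entries, det = (-1)·(-1)·(2) = 2 ≠ 0, and the rows are linearly independent.
Three linearly independent vectors in ℝ³ form a basis for ℝ³, so dim(span{v₁,v₂,v₃}) = 3.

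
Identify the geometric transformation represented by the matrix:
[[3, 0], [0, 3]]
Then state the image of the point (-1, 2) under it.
uniform scaling by factor 3; image of (-1, 2) is (-3, 6)

This is a diagonal matrix with equal entries 3, so it scales both axes by the same factor 3.
The matrix [[3, 0], [0, 3]] represents: uniform scaling by factor 3.
Applying it to (-1, 2): [3·-1 + 0·2, 0·-1 + 3·2] = (-3, 6).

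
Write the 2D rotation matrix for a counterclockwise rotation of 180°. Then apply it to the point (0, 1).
R = [[-1, 0], [0, -1]]; R·(0, 1) = (0, -1)

Rotation matrix formula: R(θ) = [[cos θ, -sin θ], [sin θ, cos θ]]
For θ = 180°:
cos(180°) = -1
sin(180°) = 0
R = [[-1, 0], [0, -1]]
Apply to (0, 1): [-1·0 + (0)·1, 0·0 + -1·1] = (0, -1)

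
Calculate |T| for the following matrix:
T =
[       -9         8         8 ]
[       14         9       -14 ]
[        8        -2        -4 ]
det(T) = -672

Expand along row 0 (cofactor expansion): det(T) = a*(e*i - f*h) - b*(d*i - f*g) + c*(d*h - e*g), where the 3×3 is [[a, b, c], [d, e, f], [g, h, i]].
Minor M_00 = (9)*(-4) - (-14)*(-2) = -36 - 28 = -64.
Minor M_01 = (14)*(-4) - (-14)*(8) = -56 + 112 = 56.
Minor M_02 = (14)*(-2) - (9)*(8) = -28 - 72 = -100.
det(T) = (-9)*(-64) - (8)*(56) + (8)*(-100) = 576 - 448 - 800 = -672.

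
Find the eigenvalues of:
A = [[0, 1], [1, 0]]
λ = -1, 1

Solve det(A - λI) = 0. For a 2×2 matrix this is λ² - (trace)λ + det = 0.
trace(A) = 0 + 0 = 0.
det(A) = (0)*(0) - (1)*(1) = 0 - 1 = -1.
Characteristic equation: λ² - (0)λ + (-1) = 0.
Discriminant: (0)² - 4*(-1) = 0 + 4 = 4.
Roots: λ = (0 ± √4) / 2 = -1, 1.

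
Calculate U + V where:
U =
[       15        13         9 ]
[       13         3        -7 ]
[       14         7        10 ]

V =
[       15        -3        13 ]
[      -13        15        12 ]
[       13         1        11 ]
U + V =
[       30        10        22 ]
[        0        18         5 ]
[       27         8        21 ]

Matrix addition is elementwise: (U+V)[i][j] = U[i][j] + V[i][j].
  (U+V)[0][0] = (15) + (15) = 30
  (U+V)[0][1] = (13) + (-3) = 10
  (U+V)[0][2] = (9) + (13) = 22
  (U+V)[1][0] = (13) + (-13) = 0
  (U+V)[1][1] = (3) + (15) = 18
  (U+V)[1][2] = (-7) + (12) = 5
  (U+V)[2][0] = (14) + (13) = 27
  (U+V)[2][1] = (7) + (1) = 8
  (U+V)[2][2] = (10) + (11) = 21
U + V =
[       30        10        22 ]
[        0        18         5 ]
[       27         8        21 ]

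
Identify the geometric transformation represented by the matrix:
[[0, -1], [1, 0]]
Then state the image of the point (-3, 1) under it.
rotation by 90° counterclockwise; image of (-3, 1) is (-1, -3)

This matches the form [[cos θ, -sin θ], [sin θ, cos θ]] of a rotation matrix; reading off cos θ and sin θ gives the angle.
The matrix [[0, -1], [1, 0]] represents: rotation by 90° counterclockwise.
Applying it to (-3, 1): [0·-3 + -1·1, 1·-3 + 0·1] = (-1, -3).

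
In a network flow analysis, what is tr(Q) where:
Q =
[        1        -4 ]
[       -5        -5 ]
tr(Q) = 1 - 5 = -4

The trace of a square matrix is the sum of its diagonal entries.
Diagonal entries of Q: Q[0][0] = 1, Q[1][1] = -5.
tr(Q) = 1 - 5 = -4.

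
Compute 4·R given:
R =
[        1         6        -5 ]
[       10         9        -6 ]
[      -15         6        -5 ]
4R =
[        4        24       -20 ]
[       40        36       -24 ]
[      -60        24       -20 ]

Scalar multiplication is elementwise: (4R)[i][j] = 4 * R[i][j].
  (4R)[0][0] = 4 * (1) = 4
  (4R)[0][1] = 4 * (6) = 24
  (4R)[0][2] = 4 * (-5) = -20
  (4R)[1][0] = 4 * (10) = 40
  (4R)[1][1] = 4 * (9) = 36
  (4R)[1][2] = 4 * (-6) = -24
  (4R)[2][0] = 4 * (-15) = -60
  (4R)[2][1] = 4 * (6) = 24
  (4R)[2][2] = 4 * (-5) = -20
4R =
[        4        24       -20 ]
[       40        36       -24 ]
[      -60        24       -20 ]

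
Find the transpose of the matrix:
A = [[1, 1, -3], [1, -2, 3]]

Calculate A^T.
[[1, 1], [1, -2], [-3, 3]]

The transpose sends entry (i,j) to (j,i); rows become columns.
Row 0 of A: [1, 1, -3] -> column 0 of A^T.
Row 1 of A: [1, -2, 3] -> column 1 of A^T.
A^T = [[1, 1], [1, -2], [-3, 3]]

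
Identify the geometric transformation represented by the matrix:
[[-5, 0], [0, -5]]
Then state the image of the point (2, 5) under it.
uniform scaling by factor -5; image of (2, 5) is (-10, -25)

This is a diagonal matrix with equal entries -5, so it scales both axes by the same factor -5.
The matrix [[-5, 0], [0, -5]] represents: uniform scaling by factor -5.
Applying it to (2, 5): [-5·2 + 0·5, 0·2 + -5·5] = (-10, -25).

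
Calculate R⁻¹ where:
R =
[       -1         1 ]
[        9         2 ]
det(R) = -11
R⁻¹ =
[    -2/11      1/11 ]
[     9/11      1/11 ]

For a 2×2 matrix R = [[a, b], [c, d]] with det(R) ≠ 0, R⁻¹ = (1/det(R)) * [[d, -b], [-c, a]].
det(R) = (-1)*(2) - (1)*(9) = -2 - 9 = -11.
R⁻¹ = (1/-11) * [[2, -1], [-9, -1]].
Dividing each entry by -11 and reducing:
R⁻¹ =
[    -2/11      1/11 ]
[     9/11      1/11 ]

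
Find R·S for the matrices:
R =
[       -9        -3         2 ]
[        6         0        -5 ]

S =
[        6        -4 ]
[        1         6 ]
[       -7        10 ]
RS =
[      -71        38 ]
[       71       -74 ]

Matrix multiplication: (RS)[i][j] = sum over k of R[i][k] * S[k][j].
  (RS)[0][0] = (-9)*(6) + (-3)*(1) + (2)*(-7) = -71
  (RS)[0][1] = (-9)*(-4) + (-3)*(6) + (2)*(10) = 38
  (RS)[1][0] = (6)*(6) + (0)*(1) + (-5)*(-7) = 71
  (RS)[1][1] = (6)*(-4) + (0)*(6) + (-5)*(10) = -74
RS =
[      -71        38 ]
[       71       -74 ]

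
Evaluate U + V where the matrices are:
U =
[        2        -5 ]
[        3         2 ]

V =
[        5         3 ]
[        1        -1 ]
U + V =
[        7        -2 ]
[        4         1 ]

Matrix addition is elementwise: (U+V)[i][j] = U[i][j] + V[i][j].
  (U+V)[0][0] = (2) + (5) = 7
  (U+V)[0][1] = (-5) + (3) = -2
  (U+V)[1][0] = (3) + (1) = 4
  (U+V)[1][1] = (2) + (-1) = 1
U + V =
[        7        -2 ]
[        4         1 ]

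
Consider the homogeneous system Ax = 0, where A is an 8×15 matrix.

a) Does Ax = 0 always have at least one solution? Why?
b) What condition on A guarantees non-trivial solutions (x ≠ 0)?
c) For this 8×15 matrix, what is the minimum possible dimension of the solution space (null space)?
a) Yes, x = 0 is always a solution. b) When A has linearly dependent columns (rank < n). c) Minimum nullity = 7.

a) x = 0 satisfies A·0 = 0, so the zero vector is always a solution.
b) Non-trivial solutions exist iff the columns of A are linearly dependent, equivalently rank(A) < n (the number of columns).
c) By rank-nullity, rank(A) + nullity(A) = n = 15. Since A has only 8 rows, rank(A) ≤ 8, so nullity(A) ≥ 15 - 8 = 7.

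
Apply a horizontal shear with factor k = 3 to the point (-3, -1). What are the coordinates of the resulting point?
(-6, -1)

Shear matrix for horizontal shear with factor k = 3:
[[1, 3], [0, 1]]
Result: (-3, -1) → (-6, -1)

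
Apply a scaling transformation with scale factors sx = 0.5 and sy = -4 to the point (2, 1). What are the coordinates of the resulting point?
(1.0, -4)

Scaling matrix:
[[0.50, 0], [0, -4]]
Result: (2 × 0.5, 1 × -4) = (1.0, -4)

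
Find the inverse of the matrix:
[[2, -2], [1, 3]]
[[3/8, 1/4], [-1/8, 1/4]]

For [[a,b],[c,d]], inverse = (1/det)·[[d,-b],[-c,a]]
det = 2·3 - -2·1 = 8
Inverse = (1/8)·[[3, 2], [-1, 2]]
        = [[3/8, 1/4], [-1/8, 1/4]]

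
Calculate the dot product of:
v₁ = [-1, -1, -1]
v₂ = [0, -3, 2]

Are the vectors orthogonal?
1, No

The dot product is the sum of products of corresponding components.
v₁·v₂ = (-1)*(0) + (-1)*(-3) + (-1)*(2) = 0 + 3 - 2 = 1.
Two vectors are orthogonal iff their dot product is 0; here the dot product is 1, so the vectors are not orthogonal.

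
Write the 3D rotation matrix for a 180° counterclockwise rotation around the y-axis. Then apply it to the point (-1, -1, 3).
R = [[-1, 0, 0], [0, 1, 0], [0, 0, -1]]; R·(-1, -1, 3) = (1, -1, -3)

Rotation matrix for 180° around y-axis:
cos(180°) = -1, sin(180°) = 0
R = [[-1, 0, 0], [0, 1, 0], [0, 0, -1]]
Apply to (-1, -1, 3): R·[-1, -1, 3]ᵀ = (1, -1, -3)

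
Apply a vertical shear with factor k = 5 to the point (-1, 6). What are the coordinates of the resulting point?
(-1, 1)

Shear matrix for vertical shear with factor k = 5:
[[1, 0], [5, 1]]
Result: (-1, 6) → (-1, 1)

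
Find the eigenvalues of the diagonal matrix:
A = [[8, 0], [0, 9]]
λ₁ = 8, λ₂ = 9

The characteristic polynomial of A is det(A - λI) = (8 - λ)(9 - λ) = 0.
The roots are λ = 8 and λ = 9, so the eigenvalues are the diagonal entries.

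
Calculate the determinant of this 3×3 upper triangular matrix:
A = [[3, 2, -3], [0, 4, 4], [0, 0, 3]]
36

The determinant of a triangular matrix is the product of its diagonal entries (the off-diagonal entries above the diagonal do not affect it).
det(A) = (3) * (4) * (3) = 36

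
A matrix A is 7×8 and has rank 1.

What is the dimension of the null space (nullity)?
7

The rank-nullity theorem for an m×n matrix states:
rank(A) + nullity(A) = n (the number of columns).
Here n = 8 and rank(A) = 1, so nullity(A) = 8 - 1 = 7.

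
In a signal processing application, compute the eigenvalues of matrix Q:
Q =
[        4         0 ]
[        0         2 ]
λ = 2, 4

Solve det(Q - λI) = 0. For a 2×2 matrix the characteristic equation is λ² - (trace)λ + det = 0.
trace(Q) = a + d = 4 + 2 = 6.
det(Q) = a*d - b*c = (4)*(2) - (0)*(0) = 8 - 0 = 8.
Characteristic equation: λ² - (6)λ + (8) = 0.
Discriminant = (6)² - 4*(8) = 36 - 32 = 4.
λ = (6 ± √4) / 2 = (6 ± 2) / 2 = 2, 4.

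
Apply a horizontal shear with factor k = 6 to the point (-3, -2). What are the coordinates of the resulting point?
(-15, -2)

Shear matrix for horizontal shear with factor k = 6:
[[1, 6], [0, 1]]
Result: (-3, -2) → (-15, -2)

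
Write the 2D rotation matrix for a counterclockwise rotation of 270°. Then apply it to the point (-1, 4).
R = [[0, 1], [-1, 0]]; R·(-1, 4) = (4, 1)

Rotation matrix formula: R(θ) = [[cos θ, -sin θ], [sin θ, cos θ]]
For θ = 270°:
cos(270°) = 0
sin(270°) = -1
R = [[0, 1], [-1, 0]]
Apply to (-1, 4): [0·-1 + (1)·4, -1·-1 + 0·4] = (4, 1)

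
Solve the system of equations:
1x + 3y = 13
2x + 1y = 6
x = 1, y = 4

Use elimination (row reduction):
Equation 1: 1x + 3y = 13.
Equation 2: 2x + 1y = 6.
Multiply Eq1 by 2 and Eq2 by 1: 2x + 6y = 26;  2x + 1y = 6.
Subtract: (-5)y = -20, so y = 4.
Back-substitute into Eq1: 1x + 3*(4) = 13, so x = 1.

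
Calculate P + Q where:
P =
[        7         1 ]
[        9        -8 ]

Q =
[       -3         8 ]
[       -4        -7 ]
P + Q =
[        4         9 ]
[        5       -15 ]

Matrix addition is elementwise: (P+Q)[i][j] = P[i][j] + Q[i][j].
  (P+Q)[0][0] = (7) + (-3) = 4
  (P+Q)[0][1] = (1) + (8) = 9
  (P+Q)[1][0] = (9) + (-4) = 5
  (P+Q)[1][1] = (-8) + (-7) = -15
P + Q =
[        4         9 ]
[        5       -15 ]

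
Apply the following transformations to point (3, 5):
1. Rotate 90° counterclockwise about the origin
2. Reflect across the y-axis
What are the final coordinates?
(5, 3)

Step 1: Rotate 90° → (-5, 3)
Step 2: Reflect across the y-axis → (5, 3)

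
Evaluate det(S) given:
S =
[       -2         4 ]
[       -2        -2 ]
det(S) = 12

For a 2×2 matrix [[a, b], [c, d]], det = a*d - b*c.
det(S) = (-2)*(-2) - (4)*(-2) = 4 + 8 = 12.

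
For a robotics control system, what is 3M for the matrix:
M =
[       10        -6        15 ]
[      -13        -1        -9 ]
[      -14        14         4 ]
3M =
[       30       -18        45 ]
[      -39        -3       -27 ]
[      -42        42        12 ]

Scalar multiplication is elementwise: (3M)[i][j] = 3 * M[i][j].
  (3M)[0][0] = 3 * (10) = 30
  (3M)[0][1] = 3 * (-6) = -18
  (3M)[0][2] = 3 * (15) = 45
  (3M)[1][0] = 3 * (-13) = -39
  (3M)[1][1] = 3 * (-1) = -3
  (3M)[1][2] = 3 * (-9) = -27
  (3M)[2][0] = 3 * (-14) = -42
  (3M)[2][1] = 3 * (14) = 42
  (3M)[2][2] = 3 * (4) = 12
3M =
[       30       -18        45 ]
[      -39        -3       -27 ]
[      -42        42        12 ]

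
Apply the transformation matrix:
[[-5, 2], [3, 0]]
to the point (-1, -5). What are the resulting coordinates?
(-5, -3)

Matrix multiplication:
[[-5, 2], [3, 0]] × [-1, -5]ᵀ
= [-5×-1 + 2×-5, 3×-1 + 0×-5]ᵀ
= [-5.0000, -3.0000]ᵀ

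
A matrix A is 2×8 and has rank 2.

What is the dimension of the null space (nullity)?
6

The rank-nullity theorem for an m×n matrix states:
rank(A) + nullity(A) = n (the number of columns).
Here n = 8 and rank(A) = 2, so nullity(A) = 8 - 2 = 6.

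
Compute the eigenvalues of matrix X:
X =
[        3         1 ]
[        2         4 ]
λ = 2, 5

Solve det(X - λI) = 0. For a 2×2 matrix the characteristic equation is λ² - (trace)λ + det = 0.
trace(X) = a + d = 3 + 4 = 7.
det(X) = a*d - b*c = (3)*(4) - (1)*(2) = 12 - 2 = 10.
Characteristic equation: λ² - (7)λ + (10) = 0.
Discriminant = (7)² - 4*(10) = 49 - 40 = 9.
λ = (7 ± √9) / 2 = (7 ± 3) / 2 = 2, 5.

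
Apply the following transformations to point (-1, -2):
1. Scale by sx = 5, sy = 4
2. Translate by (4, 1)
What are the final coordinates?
(-1, -7)

Step 1: Scale (-1, -2) by (sx, sy) = (5, 4) → (-5, -8)
Step 2: Translate by (4, 1) → (-1, -7)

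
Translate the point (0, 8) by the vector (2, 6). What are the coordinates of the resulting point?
(2, 14)

Translation by (2, 6):
x' = 0 + 2 = 2
y' = 8 + 6 = 14
Homogeneous matrix: [[1, 0, 2], [0, 1, 6], [0, 0, 1]]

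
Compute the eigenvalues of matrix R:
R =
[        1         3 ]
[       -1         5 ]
λ = 2, 4

Solve det(R - λI) = 0. For a 2×2 matrix the characteristic equation is λ² - (trace)λ + det = 0.
trace(R) = a + d = 1 + 5 = 6.
det(R) = a*d - b*c = (1)*(5) - (3)*(-1) = 5 + 3 = 8.
Characteristic equation: λ² - (6)λ + (8) = 0.
Discriminant = (6)² - 4*(8) = 36 - 32 = 4.
λ = (6 ± √4) / 2 = (6 ± 2) / 2 = 2, 4.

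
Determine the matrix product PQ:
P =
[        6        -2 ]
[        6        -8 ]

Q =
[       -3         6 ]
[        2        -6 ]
PQ =
[      -22        48 ]
[      -34        84 ]

Matrix multiplication: (PQ)[i][j] = sum over k of P[i][k] * Q[k][j].
  (PQ)[0][0] = (6)*(-3) + (-2)*(2) = -22
  (PQ)[0][1] = (6)*(6) + (-2)*(-6) = 48
  (PQ)[1][0] = (6)*(-3) + (-8)*(2) = -34
  (PQ)[1][1] = (6)*(6) + (-8)*(-6) = 84
PQ =
[      -22        48 ]
[      -34        84 ]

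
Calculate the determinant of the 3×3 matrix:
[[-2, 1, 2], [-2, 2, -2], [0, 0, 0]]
0

Expansion along first row:
det = -2·det([[2,-2],[0,0]]) - 1·det([[-2,-2],[0,0]]) + 2·det([[-2,2],[0,0]])
    = -2·(2·0 - -2·0) - 1·(-2·0 - -2·0) + 2·(-2·0 - 2·0)
    = -2·0 - 1·0 + 2·0
    = 0 + 0 + 0 = 0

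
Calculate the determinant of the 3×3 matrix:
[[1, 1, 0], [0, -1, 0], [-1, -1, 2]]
-2

Expansion along first row:
det = 1·det([[-1,0],[-1,2]]) - 1·det([[0,0],[-1,2]]) + 0·det([[0,-1],[-1,-1]])
    = 1·(-1·2 - 0·-1) - 1·(0·2 - 0·-1) + 0·(0·-1 - -1·-1)
    = 1·-2 - 1·0 + 0·-1
    = -2 + 0 + 0 = -2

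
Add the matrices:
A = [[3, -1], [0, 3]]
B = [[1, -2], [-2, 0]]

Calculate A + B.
[[4, -3], [-2, 3]]

Add corresponding elements:
(3)+(1)=4
(-1)+(-2)=-3
(0)+(-2)=-2
(3)+(0)=3
A + B = [[4, -3], [-2, 3]]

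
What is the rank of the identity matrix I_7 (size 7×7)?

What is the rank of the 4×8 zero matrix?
rank(I_7) = 7, rank(0) = 0

The identity I_7 has 7 columns that are the standard basis vectors e_1, …, e_7. These are linearly independent, so all 7 columns are pivots and rank(I_7) = 7.
The 4×8 zero matrix has every entry zero, so every row is the zero row and there are no pivots; rank(0) = 0.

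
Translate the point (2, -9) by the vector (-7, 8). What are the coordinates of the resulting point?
(-5, -1)

Translation by (-7, 8):
x' = 2 + -7 = -5
y' = -9 + 8 = -1
Homogeneous matrix: [[1, 0, -7], [0, 1, 8], [0, 0, 1]]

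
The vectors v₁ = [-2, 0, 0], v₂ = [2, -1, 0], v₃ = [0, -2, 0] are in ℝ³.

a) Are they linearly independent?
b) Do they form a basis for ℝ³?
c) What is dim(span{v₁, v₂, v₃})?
Not independent, not a basis, dim(span) = 2

Check whether v₃ can be written as a linear combination of v₁ and v₂.
v₃ = (2)·v₁ + (2)·v₂ = [0, -2, 0], so the three vectors are linearly dependent.
Thus they do not form a basis for ℝ³, and dim(span{v₁, v₂, v₃}) = 2 (spanned by v₁ and v₂).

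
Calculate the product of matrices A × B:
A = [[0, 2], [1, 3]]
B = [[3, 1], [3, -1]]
[[6, -2], [12, -2]]

Matrix multiplication:
C[0][0] = 0×3 + 2×3 = 6
C[0][1] = 0×1 + 2×-1 = -2
C[1][0] = 1×3 + 3×3 = 12
C[1][1] = 1×1 + 3×-1 = -2
Result: [[6, -2], [12, -2]]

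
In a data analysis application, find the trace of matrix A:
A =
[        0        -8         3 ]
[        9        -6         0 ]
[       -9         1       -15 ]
tr(A) = 0 - 6 - 15 = -21

The trace of a square matrix is the sum of its diagonal entries.
Diagonal entries of A: A[0][0] = 0, A[1][1] = -6, A[2][2] = -15.
tr(A) = 0 - 6 - 15 = -21.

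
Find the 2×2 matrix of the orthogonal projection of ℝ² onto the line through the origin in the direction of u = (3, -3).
[[1/2, -1/2], [-1/2, 1/2]]

The orthogonal projection onto the line spanned by a nonzero vector u = (a, b) has matrix P = (u uᵀ) / (uᵀ u) = (1/(a² + b²)) · [[a², ab], [ab, b²]].
Here u = (3, -3), so a² + b² = 9 + 9 = 18.
P = (1/18) · [[9, -9], [-9, 9]] = [[1/2, -1/2], [-1/2, 1/2]].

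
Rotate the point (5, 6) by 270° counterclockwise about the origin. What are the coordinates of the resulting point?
(6, -5)

Rotation matrix R(θ) = [[cos θ, -sin θ], [sin θ, cos θ]]; for θ = 270°:
R = [[0, 1], [-1, 0]]
Result: R × [5, 6]ᵀ = [0·5 + (1)·6, -1·5 + (0)·6]ᵀ = (6, -5)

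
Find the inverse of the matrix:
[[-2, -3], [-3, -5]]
[[-5, 3], [3, -2]]

For [[a,b],[c,d]], inverse = (1/det)·[[d,-b],[-c,a]]
det = -2·-5 - -3·-3 = 1
Inverse = (1/1)·[[-5, 3], [3, -2]]
        = [[-5, 3], [3, -2]]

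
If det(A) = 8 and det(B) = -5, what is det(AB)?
-40

Use the multiplicative property of determinants: det(AB) = det(A)*det(B).
det(AB) = (8)*(-5) = -40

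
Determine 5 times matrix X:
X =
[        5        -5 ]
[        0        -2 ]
5X =
[       25       -25 ]
[        0       -10 ]

Scalar multiplication is elementwise: (5X)[i][j] = 5 * X[i][j].
  (5X)[0][0] = 5 * (5) = 25
  (5X)[0][1] = 5 * (-5) = -25
  (5X)[1][0] = 5 * (0) = 0
  (5X)[1][1] = 5 * (-2) = -10
5X =
[       25       -25 ]
[        0       -10 ]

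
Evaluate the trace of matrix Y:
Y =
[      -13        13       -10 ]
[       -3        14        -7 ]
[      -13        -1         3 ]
tr(Y) = -13 + 14 + 3 = 4

The trace of a square matrix is the sum of its diagonal entries.
Diagonal entries of Y: Y[0][0] = -13, Y[1][1] = 14, Y[2][2] = 3.
tr(Y) = -13 + 14 + 3 = 4.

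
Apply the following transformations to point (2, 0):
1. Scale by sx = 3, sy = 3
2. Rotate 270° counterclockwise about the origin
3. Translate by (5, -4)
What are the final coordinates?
(5, -10)

Step 1: Scale → (6, 0)
Step 2: Rotate 270° → (0, -6)
Step 3: Translate → (5, -10)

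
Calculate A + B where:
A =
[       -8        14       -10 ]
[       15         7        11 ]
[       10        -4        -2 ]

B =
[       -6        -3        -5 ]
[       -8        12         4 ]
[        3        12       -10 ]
A + B =
[      -14        11       -15 ]
[        7        19        15 ]
[       13         8       -12 ]

Matrix addition is elementwise: (A+B)[i][j] = A[i][j] + B[i][j].
  (A+B)[0][0] = (-8) + (-6) = -14
  (A+B)[0][1] = (14) + (-3) = 11
  (A+B)[0][2] = (-10) + (-5) = -15
  (A+B)[1][0] = (15) + (-8) = 7
  (A+B)[1][1] = (7) + (12) = 19
  (A+B)[1][2] = (11) + (4) = 15
  (A+B)[2][0] = (10) + (3) = 13
  (A+B)[2][1] = (-4) + (12) = 8
  (A+B)[2][2] = (-2) + (-10) = -12
A + B =
[      -14        11       -15 ]
[        7        19        15 ]
[       13         8       -12 ]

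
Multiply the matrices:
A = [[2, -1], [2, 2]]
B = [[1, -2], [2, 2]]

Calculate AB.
[[0, -6], [6, 0]]

Each entry (i,j) of AB = sum over k of A[i][k]*B[k][j].
(AB)[0][0] = (2)*(1) + (-1)*(2) = 0
(AB)[0][1] = (2)*(-2) + (-1)*(2) = -6
(AB)[1][0] = (2)*(1) + (2)*(2) = 6
(AB)[1][1] = (2)*(-2) + (2)*(2) = 0
AB = [[0, -6], [6, 0]]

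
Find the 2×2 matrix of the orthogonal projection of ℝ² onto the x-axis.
[[1, 0], [0, 0]]

The orthogonal projection onto the line spanned by a nonzero vector u = (a, b) has matrix P = (u uᵀ) / (uᵀ u) = (1/(a² + b²)) · [[a², ab], [ab, b²]].
Here u = (1, 0), so a² + b² = 1 + 0 = 1.
P = (1/1) · [[1, 0], [0, 0]] = [[1, 0], [0, 0]].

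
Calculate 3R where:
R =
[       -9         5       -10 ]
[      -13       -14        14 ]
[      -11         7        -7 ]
3R =
[      -27        15       -30 ]
[      -39       -42        42 ]
[      -33        21       -21 ]

Scalar multiplication is elementwise: (3R)[i][j] = 3 * R[i][j].
  (3R)[0][0] = 3 * (-9) = -27
  (3R)[0][1] = 3 * (5) = 15
  (3R)[0][2] = 3 * (-10) = -30
  (3R)[1][0] = 3 * (-13) = -39
  (3R)[1][1] = 3 * (-14) = -42
  (3R)[1][2] = 3 * (14) = 42
  (3R)[2][0] = 3 * (-11) = -33
  (3R)[2][1] = 3 * (7) = 21
  (3R)[2][2] = 3 * (-7) = -21
3R =
[      -27        15       -30 ]
[      -39       -42        42 ]
[      -33        21       -21 ]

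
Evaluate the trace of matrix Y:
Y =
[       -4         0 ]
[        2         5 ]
tr(Y) = -4 + 5 = 1

The trace of a square matrix is the sum of its diagonal entries.
Diagonal entries of Y: Y[0][0] = -4, Y[1][1] = 5.
tr(Y) = -4 + 5 = 1.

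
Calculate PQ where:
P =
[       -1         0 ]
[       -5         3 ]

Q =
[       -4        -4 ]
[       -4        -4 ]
PQ =
[        4         4 ]
[        8         8 ]

Matrix multiplication: (PQ)[i][j] = sum over k of P[i][k] * Q[k][j].
  (PQ)[0][0] = (-1)*(-4) + (0)*(-4) = 4
  (PQ)[0][1] = (-1)*(-4) + (0)*(-4) = 4
  (PQ)[1][0] = (-5)*(-4) + (3)*(-4) = 8
  (PQ)[1][1] = (-5)*(-4) + (3)*(-4) = 8
PQ =
[        4         4 ]
[        8         8 ]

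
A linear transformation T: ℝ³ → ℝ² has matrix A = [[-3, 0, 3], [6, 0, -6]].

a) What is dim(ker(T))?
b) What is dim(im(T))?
dim(ker) = 2, dim(im) = 1

Observe that row 2 = -2 × row 1 (so the rows are linearly dependent).
Thus rank(A) = 1 (only one linearly independent row).
dim(im(T)) = rank(A) = 1.
By the rank-nullity theorem applied to T: ℝ³ → ℝ², rank(A) + nullity(A) = 3 (the domain dimension), so dim(ker(T)) = 3 - 1 = 2.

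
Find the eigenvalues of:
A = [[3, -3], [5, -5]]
λ = -2, 0

Solve det(A - λI) = 0. For a 2×2 matrix this is λ² - (trace)λ + det = 0.
trace(A) = 3 - 5 = -2.
det(A) = (3)*(-5) - (-3)*(5) = -15 + 15 = 0.
Characteristic equation: λ² - (-2)λ + (0) = 0.
Discriminant: (-2)² - 4*(0) = 4 - 0 = 4.
Roots: λ = (-2 ± √4) / 2 = -2, 0.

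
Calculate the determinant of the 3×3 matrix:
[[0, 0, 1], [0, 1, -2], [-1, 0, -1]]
1

Expansion along first row:
det = 0·det([[1,-2],[0,-1]]) - 0·det([[0,-2],[-1,-1]]) + 1·det([[0,1],[-1,0]])
    = 0·(1·-1 - -2·0) - 0·(0·-1 - -2·-1) + 1·(0·0 - 1·-1)
    = 0·-1 - 0·-2 + 1·1
    = 0 + 0 + 1 = 1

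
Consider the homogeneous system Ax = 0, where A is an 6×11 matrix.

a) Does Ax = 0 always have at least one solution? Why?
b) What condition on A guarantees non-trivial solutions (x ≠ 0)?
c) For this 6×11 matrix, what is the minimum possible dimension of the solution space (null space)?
a) Yes, x = 0 is always a solution. b) When A has linearly dependent columns (rank < n). c) Minimum nullity = 5.

a) x = 0 satisfies A·0 = 0, so the zero vector is always a solution.
b) Non-trivial solutions exist iff the columns of A are linearly dependent, equivalently rank(A) < n (the number of columns).
c) By rank-nullity, rank(A) + nullity(A) = n = 11. Since A has only 6 rows, rank(A) ≤ 6, so nullity(A) ≥ 11 - 6 = 5.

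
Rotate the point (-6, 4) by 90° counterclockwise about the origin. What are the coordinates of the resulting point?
(-4, -6)

Rotation matrix R(θ) = [[cos θ, -sin θ], [sin θ, cos θ]]; for θ = 90°:
R = [[0, -1], [1, 0]]
Result: R × [-6, 4]ᵀ = [0·-6 + (-1)·4, 1·-6 + (0)·4]ᵀ = (-4, -6)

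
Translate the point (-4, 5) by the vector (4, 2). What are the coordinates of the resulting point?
(0, 7)

Translation by (4, 2):
x' = -4 + 4 = 0
y' = 5 + 2 = 7
Homogeneous matrix: [[1, 0, 4], [0, 1, 2], [0, 0, 1]]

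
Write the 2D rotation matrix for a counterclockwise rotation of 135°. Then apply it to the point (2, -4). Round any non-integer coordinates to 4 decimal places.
R = [[-√2/2, -√2/2], [√2/2, -√2/2]]; R·(2, -4) = (1.4142, 4.2426)

Rotation matrix formula: R(θ) = [[cos θ, -sin θ], [sin θ, cos θ]]
For θ = 135°:
cos(135°) = -√2/2
sin(135°) = √2/2
R = [[-√2/2, -√2/2], [√2/2, -√2/2]]
Apply to (2, -4): [-√2/2·2 + (-√2/2)·-4, √2/2·2 + -√2/2·-4] = (1.4142, 4.2426)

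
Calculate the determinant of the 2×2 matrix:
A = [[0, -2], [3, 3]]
6

For A = [[a, b], [c, d]], det(A) = a*d - b*c.
det(A) = (0)*(3) - (-2)*(3) = 0 - -6 = 6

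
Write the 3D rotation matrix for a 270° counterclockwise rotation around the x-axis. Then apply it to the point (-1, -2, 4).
R = [[1, 0, 0], [0, 0, 1], [0, -1, 0]]; R·(-1, -2, 4) = (-1, 4, 2)

Rotation matrix for 270° around x-axis:
cos(270°) = 0, sin(270°) = -1
R = [[1, 0, 0], [0, 0, 1], [0, -1, 0]]
Apply to (-1, -2, 4): R·[-1, -2, 4]ᵀ = (-1, 4, 2)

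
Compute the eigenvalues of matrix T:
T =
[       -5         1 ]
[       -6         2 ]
λ = -4, 1

Solve det(T - λI) = 0. For a 2×2 matrix the characteristic equation is λ² - (trace)λ + det = 0.
trace(T) = a + d = -5 + 2 = -3.
det(T) = a*d - b*c = (-5)*(2) - (1)*(-6) = -10 + 6 = -4.
Characteristic equation: λ² - (-3)λ + (-4) = 0.
Discriminant = (-3)² - 4*(-4) = 9 + 16 = 25.
λ = (-3 ± √25) / 2 = (-3 ± 5) / 2 = -4, 1.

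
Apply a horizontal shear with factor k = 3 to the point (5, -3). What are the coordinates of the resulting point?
(-4, -3)

Shear matrix for horizontal shear with factor k = 3:
[[1, 3], [0, 1]]
Result: (5, -3) → (-4, -3)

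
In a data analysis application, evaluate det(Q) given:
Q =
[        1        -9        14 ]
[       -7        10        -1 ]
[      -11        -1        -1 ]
det(Q) = 1591

Expand along row 0 (cofactor expansion): det(Q) = a*(e*i - f*h) - b*(d*i - f*g) + c*(d*h - e*g), where the 3×3 is [[a, b, c], [d, e, f], [g, h, i]].
Minor M_00 = (10)*(-1) - (-1)*(-1) = -10 - 1 = -11.
Minor M_01 = (-7)*(-1) - (-1)*(-11) = 7 - 11 = -4.
Minor M_02 = (-7)*(-1) - (10)*(-11) = 7 + 110 = 117.
det(Q) = (1)*(-11) - (-9)*(-4) + (14)*(117) = -11 - 36 + 1638 = 1591.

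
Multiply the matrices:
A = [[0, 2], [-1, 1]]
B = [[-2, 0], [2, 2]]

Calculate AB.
[[4, 4], [4, 2]]

Each entry (i,j) of AB = sum over k of A[i][k]*B[k][j].
(AB)[0][0] = (0)*(-2) + (2)*(2) = 4
(AB)[0][1] = (0)*(0) + (2)*(2) = 4
(AB)[1][0] = (-1)*(-2) + (1)*(2) = 4
(AB)[1][1] = (-1)*(0) + (1)*(2) = 2
AB = [[4, 4], [4, 2]]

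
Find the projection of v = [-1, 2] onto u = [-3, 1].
[-3/2, 1/2]

The projection of v onto u is proj_u(v) = ((v·u) / (u·u)) · u.
v·u = (-1)*(-3) + (2)*(1) = 5.
u·u = (-3)*(-3) + (1)*(1) = 10.
coefficient = 5 / 10 = 1/2.
proj_u(v) = 1/2 · [-3, 1] = [-3/2, 1/2].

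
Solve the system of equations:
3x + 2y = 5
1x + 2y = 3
x = 1, y = 1

Use elimination (row reduction):
Equation 1: 3x + 2y = 5.
Equation 2: 1x + 2y = 3.
Multiply Eq1 by 1 and Eq2 by 3: 3x + 2y = 5;  3x + 6y = 9.
Subtract: (4)y = 4, so y = 1.
Back-substitute into Eq1: 3x + 2*(1) = 5, so x = 1.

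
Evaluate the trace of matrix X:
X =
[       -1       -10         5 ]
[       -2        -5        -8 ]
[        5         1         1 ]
tr(X) = -1 - 5 + 1 = -5

The trace of a square matrix is the sum of its diagonal entries.
Diagonal entries of X: X[0][0] = -1, X[1][1] = -5, X[2][2] = 1.
tr(X) = -1 - 5 + 1 = -5.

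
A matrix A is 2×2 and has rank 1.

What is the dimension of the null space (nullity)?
1

The rank-nullity theorem for an m×n matrix states:
rank(A) + nullity(A) = n (the number of columns).
Here n = 2 and rank(A) = 1, so nullity(A) = 2 - 1 = 1.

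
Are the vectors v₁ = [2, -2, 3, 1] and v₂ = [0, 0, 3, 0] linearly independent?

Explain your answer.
Yes, linearly independent

Two vectors are linearly dependent iff one is a scalar multiple of the other.
No single scalar k satisfies v₂ = k·v₁ (the ratios of corresponding entries disagree), so v₁ and v₂ are linearly independent.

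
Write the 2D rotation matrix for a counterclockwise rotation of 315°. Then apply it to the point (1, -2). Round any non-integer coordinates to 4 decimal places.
R = [[√2/2, √2/2], [-√2/2, √2/2]]; R·(1, -2) = (-0.7071, -2.1213)

Rotation matrix formula: R(θ) = [[cos θ, -sin θ], [sin θ, cos θ]]
For θ = 315°:
cos(315°) = √2/2
sin(315°) = -√2/2
R = [[√2/2, √2/2], [-√2/2, √2/2]]
Apply to (1, -2): [√2/2·1 + (√2/2)·-2, -√2/2·1 + √2/2·-2] = (-0.7071, -2.1213)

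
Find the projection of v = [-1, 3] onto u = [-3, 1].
[-9/5, 3/5]

The projection of v onto u is proj_u(v) = ((v·u) / (u·u)) · u.
v·u = (-1)*(-3) + (3)*(1) = 6.
u·u = (-3)*(-3) + (1)*(1) = 10.
coefficient = 6 / 10 = 3/5.
proj_u(v) = 3/5 · [-3, 1] = [-9/5, 3/5].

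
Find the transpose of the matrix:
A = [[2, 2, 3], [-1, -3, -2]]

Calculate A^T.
[[2, -1], [2, -3], [3, -2]]

The transpose sends entry (i,j) to (j,i); rows become columns.
Row 0 of A: [2, 2, 3] -> column 0 of A^T.
Row 1 of A: [-1, -3, -2] -> column 1 of A^T.
A^T = [[2, -1], [2, -3], [3, -2]]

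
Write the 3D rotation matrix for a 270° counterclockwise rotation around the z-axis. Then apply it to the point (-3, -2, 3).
R = [[0, 1, 0], [-1, 0, 0], [0, 0, 1]]; R·(-3, -2, 3) = (-2, 3, 3)

Rotation matrix for 270° around z-axis:
cos(270°) = 0, sin(270°) = -1
R = [[0, 1, 0], [-1, 0, 0], [0, 0, 1]]
Apply to (-3, -2, 3): R·[-3, -2, 3]ᵀ = (-2, 3, 3)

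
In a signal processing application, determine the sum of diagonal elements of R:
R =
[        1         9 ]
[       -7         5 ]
tr(R) = 1 + 5 = 6

The trace of a square matrix is the sum of its diagonal entries.
Diagonal entries of R: R[0][0] = 1, R[1][1] = 5.
tr(R) = 1 + 5 = 6.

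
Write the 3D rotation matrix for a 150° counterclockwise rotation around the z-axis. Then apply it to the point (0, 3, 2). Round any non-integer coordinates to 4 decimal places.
R = [[-√3/2, -1/2, 0], [1/2, -√3/2, 0], [0, 0, 1]]; R·(0, 3, 2) = (-1.5000, -2.5981, 2.0000)

Rotation matrix for 150° around z-axis:
cos(150°) = -√3/2, sin(150°) = 1/2
R = [[-√3/2, -1/2, 0], [1/2, -√3/2, 0], [0, 0, 1]]
Apply to (0, 3, 2): R·[0, 3, 2]ᵀ = (-1.5000, -2.5981, 2.0000)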